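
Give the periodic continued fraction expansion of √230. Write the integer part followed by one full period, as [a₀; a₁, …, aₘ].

a₀ = ⌊√230⌋ = 15.
With m₀=0, d₀=1 and mₖ₊₁ = dₖaₖ − mₖ, dₖ₊₁ = (n − mₖ₊₁²)/dₖ, aₖ₊₁ = ⌊(a₀+mₖ₊₁)/dₖ₊₁⌋:
  k=1: m=15, d=5, a=6
  k=2: m=15, d=1, a=30
d=1 and a=2a₀=30 at k=2, so the next step gives (m, d) = (15, 5) again — its k=1 value — and the period has length 2.

[15; 6, 30]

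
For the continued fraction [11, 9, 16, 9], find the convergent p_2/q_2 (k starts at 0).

1611/145

Using pₖ = aₖpₖ₋₁ + pₖ₋₂, qₖ = aₖqₖ₋₁ + qₖ₋₂ (with p₋₁=1, p₋₂=0, q₋₁=0, q₋₂=1):
  k=0: a=11, p=11, q=1
  k=1: a=9, p=100, q=9
  k=2: a=16, p=1611, q=145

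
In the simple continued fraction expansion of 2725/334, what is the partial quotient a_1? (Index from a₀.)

2725 = 8·334 + 53   →  a_0 = 8
334 = 6·53 + 16   →  a_1 = 6

6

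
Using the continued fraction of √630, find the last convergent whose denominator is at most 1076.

12575/501

√630 = [25; 10, 50, …] (period length 2).
Convergents:
  p_0/q_0 = 25/1
  p_1/q_1 = 251/10
  p_2/q_2 = 12575/501
  p_3/q_3 = 126001/5020
q_2 = 501 ≤ 1076 < 5020 = q_3, so the answer is 12575/501.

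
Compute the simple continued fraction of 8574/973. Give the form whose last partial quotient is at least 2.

[8; 1, 4, 3, 6, 2, 4]

8574 = 8*973 + 790
973 = 1*790 + 183
790 = 4*183 + 58
183 = 3*58 + 9
58 = 6*9 + 4
9 = 2*4 + 1
4 = 4*1 + 0  (stop)
So 8574/973 = [8; 1, 4, 3, 6, 2, 4].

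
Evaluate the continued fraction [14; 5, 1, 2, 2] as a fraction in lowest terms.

Using pₖ = aₖpₖ₋₁ + pₖ₋₂ and qₖ = aₖqₖ₋₁ + qₖ₋₂:
  k=0: a=14, p=14, q=1
  k=1: a=5, p=71, q=5
  k=2: a=1, p=85, q=6
  k=3: a=2, p=241, q=17
  k=4: a=2, p=567, q=40

567/40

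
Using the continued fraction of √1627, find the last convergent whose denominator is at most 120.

√1627 = [40; 2, 1, 39, 1, 2, 80, …] (period length 6).
Convergents:
  p_0/q_0 = 40/1
  p_1/q_1 = 81/2
  p_2/q_2 = 121/3
  p_3/q_3 = 4800/119
  p_4/q_4 = 4921/122
q_3 = 119 ≤ 120 < 122 = q_4, so the answer is 4800/119.

4800/119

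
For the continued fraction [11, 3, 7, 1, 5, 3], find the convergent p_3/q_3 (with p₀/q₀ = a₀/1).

283/25

Using pₖ = aₖpₖ₋₁ + pₖ₋₂, qₖ = aₖqₖ₋₁ + qₖ₋₂ (with p₋₁=1, p₋₂=0, q₋₁=0, q₋₂=1):
  k=0: a=11, p=11, q=1
  k=1: a=3, p=34, q=3
  k=2: a=7, p=249, q=22
  k=3: a=1, p=283, q=25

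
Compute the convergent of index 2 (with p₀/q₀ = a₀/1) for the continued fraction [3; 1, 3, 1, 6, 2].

Using pₖ = aₖpₖ₋₁ + pₖ₋₂, qₖ = aₖqₖ₋₁ + qₖ₋₂ (with p₋₁=1, p₋₂=0, q₋₁=0, q₋₂=1):
  k=0: a=3, p=3, q=1
  k=1: a=1, p=4, q=1
  k=2: a=3, p=15, q=4

15/4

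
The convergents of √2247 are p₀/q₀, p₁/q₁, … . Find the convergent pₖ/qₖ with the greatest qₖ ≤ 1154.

√2247 = [47; 2, 2, 15, 2, 2, 94, …] (period length 6).
Convergents:
  p_0/q_0 = 47/1
  p_1/q_1 = 95/2
  p_2/q_2 = 237/5
  p_3/q_3 = 3650/77
  p_4/q_4 = 7537/159
  p_5/q_5 = 18724/395
  p_6/q_6 = 1767593/37289
q_5 = 395 ≤ 1154 < 37289 = q_6, so the answer is 18724/395.

18724/395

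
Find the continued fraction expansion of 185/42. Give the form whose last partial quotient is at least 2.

[4; 2, 2, 8]

185 = 4*42 + 17
42 = 2*17 + 8
17 = 2*8 + 1
8 = 8*1 + 0  (stop)
So 185/42 = [4; 2, 2, 8].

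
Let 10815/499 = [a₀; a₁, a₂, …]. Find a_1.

10815 = 21·499 + 336   →  a_0 = 21
499 = 1·336 + 163   →  a_1 = 1

1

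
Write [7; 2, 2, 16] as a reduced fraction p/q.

Using pₖ = aₖpₖ₋₁ + pₖ₋₂ and qₖ = aₖqₖ₋₁ + qₖ₋₂:
  k=0: a=7, p=7, q=1
  k=1: a=2, p=15, q=2
  k=2: a=2, p=37, q=5
  k=3: a=16, p=607, q=82

607/82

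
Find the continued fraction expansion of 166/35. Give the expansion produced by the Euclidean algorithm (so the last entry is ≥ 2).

166 = 4·35 + 26
35 = 1·26 + 9
26 = 2·9 + 8
9 = 1·8 + 1
8 = 8·1 + 0  (stop)
So 166/35 = [4; 1, 2, 1, 8].

[4; 1, 2, 1, 8]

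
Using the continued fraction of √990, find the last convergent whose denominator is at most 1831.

√990 = [31; 2, 6, 2, 62, …] (period length 4).
Convergents:
  p_0/q_0 = 31/1
  p_1/q_1 = 63/2
  p_2/q_2 = 409/13
  p_3/q_3 = 881/28
  p_4/q_4 = 55031/1749
  p_5/q_5 = 110943/3526
q_4 = 1749 ≤ 1831 < 3526 = q_5, so the answer is 55031/1749.

55031/1749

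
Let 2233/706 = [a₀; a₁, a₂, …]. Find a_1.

6

2233 = 3·706 + 115   →  a_0 = 3
706 = 6·115 + 16   →  a_1 = 6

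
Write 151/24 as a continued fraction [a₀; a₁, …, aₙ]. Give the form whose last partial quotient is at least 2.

[6; 3, 2, 3]

151 = 6×24 + 7
24 = 3×7 + 3
7 = 2×3 + 1
3 = 3×1 + 0  (stop)
So 151/24 = [6; 3, 2, 3].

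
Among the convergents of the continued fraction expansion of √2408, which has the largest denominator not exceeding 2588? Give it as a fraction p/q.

67375/1373

√2408 = [49; 14, 98, …] (period length 2).
Convergents:
  p_0/q_0 = 49/1
  p_1/q_1 = 687/14
  p_2/q_2 = 67375/1373
  p_3/q_3 = 943937/19236
q_2 = 1373 ≤ 2588 < 19236 = q_3, so the answer is 67375/1373.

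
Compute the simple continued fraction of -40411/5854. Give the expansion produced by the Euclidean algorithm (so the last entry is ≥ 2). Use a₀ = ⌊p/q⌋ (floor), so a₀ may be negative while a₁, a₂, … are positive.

[-7; 10, 3, 12, 3, 1, 3]

-40411 = -7*5854 + 567
5854 = 10*567 + 184
567 = 3*184 + 15
184 = 12*15 + 4
15 = 3*4 + 3
4 = 1*3 + 1
3 = 3*1 + 0  (stop)
So -40411/5854 = [-7; 10, 3, 12, 3, 1, 3].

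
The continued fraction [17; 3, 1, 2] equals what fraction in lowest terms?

190/11

Fold from the inside: start with 2/1.
  1 + 1/2 = 3/2
  3 + 2/3 = 11/3
  17 + 3/11 = 190/11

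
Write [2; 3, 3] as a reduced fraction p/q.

23/10

Using pₖ = aₖpₖ₋₁ + pₖ₋₂ and qₖ = aₖqₖ₋₁ + qₖ₋₂:
  k=0: a=2, p=2, q=1
  k=1: a=3, p=7, q=3
  k=2: a=3, p=23, q=10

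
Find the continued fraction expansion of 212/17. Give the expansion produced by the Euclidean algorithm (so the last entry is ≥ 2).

[12; 2, 8]

212 = 12×17 + 8
17 = 2×8 + 1
8 = 8×1 + 0  (stop)
So 212/17 = [12; 2, 8].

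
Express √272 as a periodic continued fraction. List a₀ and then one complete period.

[16; 2, 32]

a₀ = ⌊√272⌋ = 16.
With m₀=0, d₀=1 and mₖ₊₁ = dₖaₖ − mₖ, dₖ₊₁ = (n − mₖ₊₁²)/dₖ, aₖ₊₁ = ⌊(a₀+mₖ₊₁)/dₖ₊₁⌋:
  k=1: m=16, d=16, a=2
  k=2: m=16, d=1, a=32
d=1 and a=2a₀=32 at k=2, so the next step gives (m, d) = (16, 16) again — its k=1 value — and the period has length 2.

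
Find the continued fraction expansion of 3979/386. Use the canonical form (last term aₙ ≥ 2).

3979 = 10×386 + 119
386 = 3×119 + 29
119 = 4×29 + 3
29 = 9×3 + 2
3 = 1×2 + 1
2 = 2×1 + 0  (stop)
So 3979/386 = [10; 3, 4, 9, 1, 2].

[10; 3, 4, 9, 1, 2]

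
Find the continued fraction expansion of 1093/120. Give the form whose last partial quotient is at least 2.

1093 = 9·120 + 13
120 = 9·13 + 3
13 = 4·3 + 1
3 = 3·1 + 0  (stop)
So 1093/120 = [9; 9, 4, 3].

[9; 9, 4, 3]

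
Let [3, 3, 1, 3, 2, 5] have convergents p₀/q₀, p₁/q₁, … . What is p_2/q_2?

13/4

Using pₖ = aₖpₖ₋₁ + pₖ₋₂, qₖ = aₖqₖ₋₁ + qₖ₋₂ (with p₋₁=1, p₋₂=0, q₋₁=0, q₋₂=1):
  k=0: a=3, p=3, q=1
  k=1: a=3, p=10, q=3
  k=2: a=1, p=13, q=4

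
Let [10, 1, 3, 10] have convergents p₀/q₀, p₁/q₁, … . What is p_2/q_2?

Using pₖ = aₖpₖ₋₁ + pₖ₋₂, qₖ = aₖqₖ₋₁ + qₖ₋₂ (with p₋₁=1, p₋₂=0, q₋₁=0, q₋₂=1):
  k=0: a=10, p=10, q=1
  k=1: a=1, p=11, q=1
  k=2: a=3, p=43, q=4

43/4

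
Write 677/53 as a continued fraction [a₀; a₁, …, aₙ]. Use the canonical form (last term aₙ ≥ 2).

677 = 12·53 + 41
53 = 1·41 + 12
41 = 3·12 + 5
12 = 2·5 + 2
5 = 2·2 + 1
2 = 2·1 + 0  (stop)
So 677/53 = [12; 1, 3, 2, 2, 2].

[12; 1, 3, 2, 2, 2]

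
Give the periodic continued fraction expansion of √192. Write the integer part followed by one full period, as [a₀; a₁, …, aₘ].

a₀ = ⌊√192⌋ = 13.
With m₀=0, d₀=1 and mₖ₊₁ = dₖaₖ − mₖ, dₖ₊₁ = (n − mₖ₊₁²)/dₖ, aₖ₊₁ = ⌊(a₀+mₖ₊₁)/dₖ₊₁⌋:
  k=1: m=13, d=23, a=1
  k=2: m=10, d=4, a=5
  k=3: m=10, d=23, a=1
  k=4: m=13, d=1, a=26
d=1 and a=2a₀=26 at k=4, so the next step gives (m, d) = (13, 23) again — its k=1 value — and the period has length 4.

[13; 1, 5, 1, 26]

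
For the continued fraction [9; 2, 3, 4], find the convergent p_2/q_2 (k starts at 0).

66/7

Using pₖ = aₖpₖ₋₁ + pₖ₋₂, qₖ = aₖqₖ₋₁ + qₖ₋₂ (with p₋₁=1, p₋₂=0, q₋₁=0, q₋₂=1):
  k=0: a=9, p=9, q=1
  k=1: a=2, p=19, q=2
  k=2: a=3, p=66, q=7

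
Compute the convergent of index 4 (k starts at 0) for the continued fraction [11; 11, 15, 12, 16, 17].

357265/32214

Using pₖ = aₖpₖ₋₁ + pₖ₋₂, qₖ = aₖqₖ₋₁ + qₖ₋₂ (with p₋₁=1, p₋₂=0, q₋₁=0, q₋₂=1):
  k=0: a=11, p=11, q=1
  k=1: a=11, p=122, q=11
  k=2: a=15, p=1841, q=166
  k=3: a=12, p=22214, q=2003
  k=4: a=16, p=357265, q=32214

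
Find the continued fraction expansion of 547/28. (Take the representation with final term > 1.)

547 = 19·28 + 15
28 = 1·15 + 13
15 = 1·13 + 2
13 = 6·2 + 1
2 = 2·1 + 0  (stop)
So 547/28 = [19; 1, 1, 6, 2].

[19; 1, 1, 6, 2]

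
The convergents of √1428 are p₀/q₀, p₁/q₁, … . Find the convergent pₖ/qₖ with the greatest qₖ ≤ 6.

189/5

√1428 = [37; 1, 3, 1, 2, 1, 3, 1, 74, …] (period length 8).
Convergents:
  p_0/q_0 = 37/1
  p_1/q_1 = 38/1
  p_2/q_2 = 151/4
  p_3/q_3 = 189/5
  p_4/q_4 = 529/14
q_3 = 5 ≤ 6 < 14 = q_4, so the answer is 189/5.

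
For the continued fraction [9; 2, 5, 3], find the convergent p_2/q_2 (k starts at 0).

104/11

Using pₖ = aₖpₖ₋₁ + pₖ₋₂, qₖ = aₖqₖ₋₁ + qₖ₋₂ (with p₋₁=1, p₋₂=0, q₋₁=0, q₋₂=1):
  k=0: a=9, p=9, q=1
  k=1: a=2, p=19, q=2
  k=2: a=5, p=104, q=11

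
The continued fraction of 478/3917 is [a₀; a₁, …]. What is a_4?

6

478 = 0·3917 + 478   →  a_0 = 0
3917 = 8·478 + 93   →  a_1 = 8
478 = 5·93 + 13   →  a_2 = 5
93 = 7·13 + 2   →  a_3 = 7
13 = 6·2 + 1   →  a_4 = 6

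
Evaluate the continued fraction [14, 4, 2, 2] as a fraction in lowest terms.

313/22

Fold from the inside: start with 2/1.
  2 + 1/2 = 5/2
  4 + 2/5 = 22/5
  14 + 5/22 = 313/22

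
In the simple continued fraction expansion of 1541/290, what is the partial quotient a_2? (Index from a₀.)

5

1541 = 5·290 + 91   →  a_0 = 5
290 = 3·91 + 17   →  a_1 = 3
91 = 5·17 + 6   →  a_2 = 5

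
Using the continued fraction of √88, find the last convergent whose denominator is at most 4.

√88 = [9; 2, 1, 1, 1, 2, 18, …] (period length 6).
Convergents:
  p_0/q_0 = 9/1
  p_1/q_1 = 19/2
  p_2/q_2 = 28/3
  p_3/q_3 = 47/5
q_2 = 3 ≤ 4 < 5 = q_3, so the answer is 28/3.

28/3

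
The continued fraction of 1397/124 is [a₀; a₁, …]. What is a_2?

1397 = 11·124 + 33   →  a_0 = 11
124 = 3·33 + 25   →  a_1 = 3
33 = 1·25 + 8   →  a_2 = 1

1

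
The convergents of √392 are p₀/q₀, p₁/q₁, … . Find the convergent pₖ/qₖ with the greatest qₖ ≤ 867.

√392 = [19; 1, 3, 1, 38, …] (period length 4).
Convergents:
  p_0/q_0 = 19/1
  p_1/q_1 = 20/1
  p_2/q_2 = 79/4
  p_3/q_3 = 99/5
  p_4/q_4 = 3841/194
  p_5/q_5 = 3940/199
  p_6/q_6 = 15661/791
  p_7/q_7 = 19601/990
q_6 = 791 ≤ 867 < 990 = q_7, so the answer is 15661/791.

15661/791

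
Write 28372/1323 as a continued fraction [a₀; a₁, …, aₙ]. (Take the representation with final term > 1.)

28372 = 21·1323 + 589
1323 = 2·589 + 145
589 = 4·145 + 9
145 = 16·9 + 1
9 = 9·1 + 0  (stop)
So 28372/1323 = [21; 2, 4, 16, 9].

[21; 2, 4, 16, 9]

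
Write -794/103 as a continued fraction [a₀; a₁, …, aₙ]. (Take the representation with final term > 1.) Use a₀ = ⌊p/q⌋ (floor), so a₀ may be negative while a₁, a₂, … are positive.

-794 = -8×103 + 30
103 = 3×30 + 13
30 = 2×13 + 4
13 = 3×4 + 1
4 = 4×1 + 0  (stop)
So -794/103 = [-8; 3, 2, 3, 4].

[-8; 3, 2, 3, 4]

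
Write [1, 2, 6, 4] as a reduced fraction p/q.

Fold from the inside: start with 4/1.
  6 + 1/4 = 25/4
  2 + 4/25 = 54/25
  1 + 25/54 = 79/54

79/54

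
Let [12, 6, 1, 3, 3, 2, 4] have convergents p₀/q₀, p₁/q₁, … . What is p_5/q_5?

2466/203

Using pₖ = aₖpₖ₋₁ + pₖ₋₂, qₖ = aₖqₖ₋₁ + qₖ₋₂ (with p₋₁=1, p₋₂=0, q₋₁=0, q₋₂=1):
  k=0: a=12, p=12, q=1
  k=1: a=6, p=73, q=6
  k=2: a=1, p=85, q=7
  k=3: a=3, p=328, q=27
  k=4: a=3, p=1069, q=88
  k=5: a=2, p=2466, q=203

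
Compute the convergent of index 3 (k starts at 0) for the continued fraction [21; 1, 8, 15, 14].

Using pₖ = aₖpₖ₋₁ + pₖ₋₂, qₖ = aₖqₖ₋₁ + qₖ₋₂ (with p₋₁=1, p₋₂=0, q₋₁=0, q₋₂=1):
  k=0: a=21, p=21, q=1
  k=1: a=1, p=22, q=1
  k=2: a=8, p=197, q=9
  k=3: a=15, p=2977, q=136

2977/136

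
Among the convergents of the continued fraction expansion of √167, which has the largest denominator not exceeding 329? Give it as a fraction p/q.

4187/324

√167 = [12; 1, 11, 1, 24, …] (period length 4).
Convergents:
  p_0/q_0 = 12/1
  p_1/q_1 = 13/1
  p_2/q_2 = 155/12
  p_3/q_3 = 168/13
  p_4/q_4 = 4187/324
  p_5/q_5 = 4355/337
q_4 = 324 ≤ 329 < 337 = q_5, so the answer is 4187/324.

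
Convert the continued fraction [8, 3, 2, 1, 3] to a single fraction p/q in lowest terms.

Using pₖ = aₖpₖ₋₁ + pₖ₋₂ and qₖ = aₖqₖ₋₁ + qₖ₋₂:
  k=0: a=8, p=8, q=1
  k=1: a=3, p=25, q=3
  k=2: a=2, p=58, q=7
  k=3: a=1, p=83, q=10
  k=4: a=3, p=307, q=37

307/37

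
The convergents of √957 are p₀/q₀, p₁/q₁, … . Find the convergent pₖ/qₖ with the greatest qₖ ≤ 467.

13890/449

√957 = [30; 1, 14, 2, 14, 1, 60, …] (period length 6).
Convergents:
  p_0/q_0 = 30/1
  p_1/q_1 = 31/1
  p_2/q_2 = 464/15
  p_3/q_3 = 959/31
  p_4/q_4 = 13890/449
  p_5/q_5 = 14849/480
q_4 = 449 ≤ 467 < 480 = q_5, so the answer is 13890/449.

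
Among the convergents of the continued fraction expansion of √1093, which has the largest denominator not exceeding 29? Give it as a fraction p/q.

√1093 = [33; 16, 1, 1, 16, 66, …] (period length 5).
Convergents:
  p_0/q_0 = 33/1
  p_1/q_1 = 529/16
  p_2/q_2 = 562/17
  p_3/q_3 = 1091/33
q_2 = 17 ≤ 29 < 33 = q_3, so the answer is 562/17.

562/17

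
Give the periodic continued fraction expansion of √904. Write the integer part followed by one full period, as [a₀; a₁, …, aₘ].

a₀ = ⌊√904⌋ = 30.
With m₀=0, d₀=1 and mₖ₊₁ = dₖaₖ − mₖ, dₖ₊₁ = (n − mₖ₊₁²)/dₖ, aₖ₊₁ = ⌊(a₀+mₖ₊₁)/dₖ₊₁⌋:
  k=1: m=30, d=4, a=15
  k=2: m=30, d=1, a=60
d=1 and a=2a₀=60 at k=2, so the next step gives (m, d) = (30, 4) again — its k=1 value — and the period has length 2.

[30; 15, 60]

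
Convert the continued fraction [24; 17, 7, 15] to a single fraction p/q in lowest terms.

Using pₖ = aₖpₖ₋₁ + pₖ₋₂ and qₖ = aₖqₖ₋₁ + qₖ₋₂:
  k=0: a=24, p=24, q=1
  k=1: a=17, p=409, q=17
  k=2: a=7, p=2887, q=120
  k=3: a=15, p=43714, q=1817

43714/1817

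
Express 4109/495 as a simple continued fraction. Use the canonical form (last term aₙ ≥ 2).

[8; 3, 3, 9, 1, 1, 2]

4109 = 8*495 + 149
495 = 3*149 + 48
149 = 3*48 + 5
48 = 9*5 + 3
5 = 1*3 + 2
3 = 1*2 + 1
2 = 2*1 + 0  (stop)
So 4109/495 = [8; 3, 3, 9, 1, 1, 2].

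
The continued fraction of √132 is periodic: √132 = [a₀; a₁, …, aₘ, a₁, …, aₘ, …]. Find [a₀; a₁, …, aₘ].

a₀ = ⌊√132⌋ = 11.
With m₀=0, d₀=1 and mₖ₊₁ = dₖaₖ − mₖ, dₖ₊₁ = (n − mₖ₊₁²)/dₖ, aₖ₊₁ = ⌊(a₀+mₖ₊₁)/dₖ₊₁⌋:
  k=1: m=11, d=11, a=2
  k=2: m=11, d=1, a=22
d=1 and a=2a₀=22 at k=2, so the next step gives (m, d) = (11, 11) again — its k=1 value — and the period has length 2.

[11; 2, 22]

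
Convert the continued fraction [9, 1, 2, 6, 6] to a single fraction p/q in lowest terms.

Using pₖ = aₖpₖ₋₁ + pₖ₋₂ and qₖ = aₖqₖ₋₁ + qₖ₋₂:
  k=0: a=9, p=9, q=1
  k=1: a=1, p=10, q=1
  k=2: a=2, p=29, q=3
  k=3: a=6, p=184, q=19
  k=4: a=6, p=1133, q=117

1133/117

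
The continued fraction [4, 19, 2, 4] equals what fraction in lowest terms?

709/175

Fold from the inside: start with 4/1.
  2 + 1/4 = 9/4
  19 + 4/9 = 175/9
  4 + 9/175 = 709/175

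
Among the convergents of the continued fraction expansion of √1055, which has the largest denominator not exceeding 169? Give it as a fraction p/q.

1689/52

√1055 = [32; 2, 12, 2, 64, …] (period length 4).
Convergents:
  p_0/q_0 = 32/1
  p_1/q_1 = 65/2
  p_2/q_2 = 812/25
  p_3/q_3 = 1689/52
  p_4/q_4 = 108908/3353
q_3 = 52 ≤ 169 < 3353 = q_4, so the answer is 1689/52.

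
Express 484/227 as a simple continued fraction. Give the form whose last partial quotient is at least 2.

484 = 2×227 + 30
227 = 7×30 + 17
30 = 1×17 + 13
17 = 1×13 + 4
13 = 3×4 + 1
4 = 4×1 + 0  (stop)
So 484/227 = [2; 7, 1, 1, 3, 4].

[2; 7, 1, 1, 3, 4]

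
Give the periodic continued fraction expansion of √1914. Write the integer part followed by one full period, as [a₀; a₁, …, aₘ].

[43; 1, 2, 1, 86]

a₀ = ⌊√1914⌋ = 43.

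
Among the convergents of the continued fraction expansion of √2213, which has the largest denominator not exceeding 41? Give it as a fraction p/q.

1129/24

√2213 = [47; 23, 1, 1, 23, 94, …] (period length 5).
Convergents:
  p_0/q_0 = 47/1
  p_1/q_1 = 1082/23
  p_2/q_2 = 1129/24
  p_3/q_3 = 2211/47
q_2 = 24 ≤ 41 < 47 = q_3, so the answer is 1129/24.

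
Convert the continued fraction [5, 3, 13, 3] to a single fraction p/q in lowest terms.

Fold from the inside: start with 3/1.
  13 + 1/3 = 40/3
  3 + 3/40 = 123/40
  5 + 40/123 = 655/123

655/123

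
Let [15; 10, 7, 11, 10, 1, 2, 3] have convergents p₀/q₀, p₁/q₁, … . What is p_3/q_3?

11943/791

Using pₖ = aₖpₖ₋₁ + pₖ₋₂, qₖ = aₖqₖ₋₁ + qₖ₋₂ (with p₋₁=1, p₋₂=0, q₋₁=0, q₋₂=1):
  k=0: a=15, p=15, q=1
  k=1: a=10, p=151, q=10
  k=2: a=7, p=1072, q=71
  k=3: a=11, p=11943, q=791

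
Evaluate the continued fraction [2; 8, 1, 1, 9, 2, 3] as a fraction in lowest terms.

Using pₖ = aₖpₖ₋₁ + pₖ₋₂ and qₖ = aₖqₖ₋₁ + qₖ₋₂:
  k=0: a=2, p=2, q=1
  k=1: a=8, p=17, q=8
  k=2: a=1, p=19, q=9
  k=3: a=1, p=36, q=17
  k=4: a=9, p=343, q=162
  k=5: a=2, p=722, q=341
  k=6: a=3, p=2509, q=1185

2509/1185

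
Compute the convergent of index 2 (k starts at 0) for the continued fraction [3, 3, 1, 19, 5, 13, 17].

Using pₖ = aₖpₖ₋₁ + pₖ₋₂, qₖ = aₖqₖ₋₁ + qₖ₋₂ (with p₋₁=1, p₋₂=0, q₋₁=0, q₋₂=1):
  k=0: a=3, p=3, q=1
  k=1: a=3, p=10, q=3
  k=2: a=1, p=13, q=4

13/4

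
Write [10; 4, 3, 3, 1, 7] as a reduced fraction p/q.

4451/435

Using pₖ = aₖpₖ₋₁ + pₖ₋₂ and qₖ = aₖqₖ₋₁ + qₖ₋₂:
  k=0: a=10, p=10, q=1
  k=1: a=4, p=41, q=4
  k=2: a=3, p=133, q=13
  k=3: a=3, p=440, q=43
  k=4: a=1, p=573, q=56
  k=5: a=7, p=4451, q=435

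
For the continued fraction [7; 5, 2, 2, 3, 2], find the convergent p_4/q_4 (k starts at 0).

661/92

Using pₖ = aₖpₖ₋₁ + pₖ₋₂, qₖ = aₖqₖ₋₁ + qₖ₋₂ (with p₋₁=1, p₋₂=0, q₋₁=0, q₋₂=1):
  k=0: a=7, p=7, q=1
  k=1: a=5, p=36, q=5
  k=2: a=2, p=79, q=11
  k=3: a=2, p=194, q=27
  k=4: a=3, p=661, q=92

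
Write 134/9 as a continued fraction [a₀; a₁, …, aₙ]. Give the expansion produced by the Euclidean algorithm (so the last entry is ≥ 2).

[14; 1, 8]

134 = 14·9 + 8
9 = 1·8 + 1
8 = 8·1 + 0  (stop)
So 134/9 = [14; 1, 8].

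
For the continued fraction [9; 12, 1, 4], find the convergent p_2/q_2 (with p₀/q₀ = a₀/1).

Using pₖ = aₖpₖ₋₁ + pₖ₋₂, qₖ = aₖqₖ₋₁ + qₖ₋₂ (with p₋₁=1, p₋₂=0, q₋₁=0, q₋₂=1):
  k=0: a=9, p=9, q=1
  k=1: a=12, p=109, q=12
  k=2: a=1, p=118, q=13

118/13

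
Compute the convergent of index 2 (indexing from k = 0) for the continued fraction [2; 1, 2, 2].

8/3

Using pₖ = aₖpₖ₋₁ + pₖ₋₂, qₖ = aₖqₖ₋₁ + qₖ₋₂ (with p₋₁=1, p₋₂=0, q₋₁=0, q₋₂=1):
  k=0: a=2, p=2, q=1
  k=1: a=1, p=3, q=1
  k=2: a=2, p=8, q=3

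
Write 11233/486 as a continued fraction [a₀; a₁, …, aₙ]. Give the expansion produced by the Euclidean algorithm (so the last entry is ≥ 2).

[23; 8, 1, 5, 9]

11233 = 23·486 + 55
486 = 8·55 + 46
55 = 1·46 + 9
46 = 5·9 + 1
9 = 9·1 + 0  (stop)
So 11233/486 = [23; 8, 1, 5, 9].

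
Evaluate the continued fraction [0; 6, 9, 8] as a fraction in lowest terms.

Using pₖ = aₖpₖ₋₁ + pₖ₋₂ and qₖ = aₖqₖ₋₁ + qₖ₋₂:
  k=0: a=0, p=0, q=1
  k=1: a=6, p=1, q=6
  k=2: a=9, p=9, q=55
  k=3: a=8, p=73, q=446

73/446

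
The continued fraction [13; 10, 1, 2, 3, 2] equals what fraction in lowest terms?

Fold from the inside: start with 2/1.
  3 + 1/2 = 7/2
  2 + 2/7 = 16/7
  1 + 7/16 = 23/16
  10 + 16/23 = 246/23
  13 + 23/246 = 3221/246

3221/246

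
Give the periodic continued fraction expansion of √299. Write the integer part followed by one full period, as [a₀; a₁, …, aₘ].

a₀ = ⌊√299⌋ = 17.
With m₀=0, d₀=1 and mₖ₊₁ = dₖaₖ − mₖ, dₖ₊₁ = (n − mₖ₊₁²)/dₖ, aₖ₊₁ = ⌊(a₀+mₖ₊₁)/dₖ₊₁⌋:
  k=1: m=17, d=10, a=3
  k=2: m=13, d=13, a=2
  k=3: m=13, d=10, a=3
  k=4: m=17, d=1, a=34
d=1 and a=2a₀=34 at k=4, so the next step gives (m, d) = (17, 10) again — its k=1 value — and the period has length 4.

[17; 3, 2, 3, 34]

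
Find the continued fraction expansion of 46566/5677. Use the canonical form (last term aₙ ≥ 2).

46566 = 8×5677 + 1150
5677 = 4×1150 + 1077
1150 = 1×1077 + 73
1077 = 14×73 + 55
73 = 1×55 + 18
55 = 3×18 + 1
18 = 18×1 + 0  (stop)
So 46566/5677 = [8; 4, 1, 14, 1, 3, 18].

[8; 4, 1, 14, 1, 3, 18]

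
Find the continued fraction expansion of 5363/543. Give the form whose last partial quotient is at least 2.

[9; 1, 7, 9, 1, 1, 3]

5363 = 9*543 + 476
543 = 1*476 + 67
476 = 7*67 + 7
67 = 9*7 + 4
7 = 1*4 + 3
4 = 1*3 + 1
3 = 3*1 + 0  (stop)
So 5363/543 = [9; 1, 7, 9, 1, 1, 3].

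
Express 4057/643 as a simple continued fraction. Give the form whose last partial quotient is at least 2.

4057 = 6·643 + 199
643 = 3·199 + 46
199 = 4·46 + 15
46 = 3·15 + 1
15 = 15·1 + 0  (stop)
So 4057/643 = [6; 3, 4, 3, 15].

[6; 3, 4, 3, 15]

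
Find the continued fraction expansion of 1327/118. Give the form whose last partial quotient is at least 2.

[11; 4, 14, 2]

1327 = 11·118 + 29
118 = 4·29 + 2
29 = 14·2 + 1
2 = 2·1 + 0  (stop)
So 1327/118 = [11; 4, 14, 2].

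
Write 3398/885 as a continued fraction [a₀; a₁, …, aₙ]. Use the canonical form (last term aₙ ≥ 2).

[3; 1, 5, 4, 3, 3, 3]

3398 = 3*885 + 743
885 = 1*743 + 142
743 = 5*142 + 33
142 = 4*33 + 10
33 = 3*10 + 3
10 = 3*3 + 1
3 = 3*1 + 0  (stop)
So 3398/885 = [3; 1, 5, 4, 3, 3, 3].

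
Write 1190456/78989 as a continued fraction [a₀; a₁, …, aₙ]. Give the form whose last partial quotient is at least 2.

1190456 = 15·78989 + 5621
78989 = 14·5621 + 295
5621 = 19·295 + 16
295 = 18·16 + 7
16 = 2·7 + 2
7 = 3·2 + 1
2 = 2·1 + 0  (stop)
So 1190456/78989 = [15; 14, 19, 18, 2, 3, 2].

[15; 14, 19, 18, 2, 3, 2]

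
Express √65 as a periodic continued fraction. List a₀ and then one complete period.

[8; 16]

a₀ = ⌊√65⌋ = 8.
With m₀=0, d₀=1 and mₖ₊₁ = dₖaₖ − mₖ, dₖ₊₁ = (n − mₖ₊₁²)/dₖ, aₖ₊₁ = ⌊(a₀+mₖ₊₁)/dₖ₊₁⌋:
  k=1: m=8, d=1, a=16
d=1 and a=2a₀=16 at k=1, so the next step gives (m, d) = (8, 1) again — its k=1 value — and the period has length 1.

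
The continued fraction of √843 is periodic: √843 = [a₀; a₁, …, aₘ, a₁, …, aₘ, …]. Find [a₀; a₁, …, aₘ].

[29; 29, 58]

a₀ = ⌊√843⌋ = 29.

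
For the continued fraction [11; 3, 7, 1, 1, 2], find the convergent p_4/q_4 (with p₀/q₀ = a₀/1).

532/47

Using pₖ = aₖpₖ₋₁ + pₖ₋₂, qₖ = aₖqₖ₋₁ + qₖ₋₂ (with p₋₁=1, p₋₂=0, q₋₁=0, q₋₂=1):
  k=0: a=11, p=11, q=1
  k=1: a=3, p=34, q=3
  k=2: a=7, p=249, q=22
  k=3: a=1, p=283, q=25
  k=4: a=1, p=532, q=47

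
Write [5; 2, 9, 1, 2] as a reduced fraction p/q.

Using pₖ = aₖpₖ₋₁ + pₖ₋₂ and qₖ = aₖqₖ₋₁ + qₖ₋₂:
  k=0: a=5, p=5, q=1
  k=1: a=2, p=11, q=2
  k=2: a=9, p=104, q=19
  k=3: a=1, p=115, q=21
  k=4: a=2, p=334, q=61

334/61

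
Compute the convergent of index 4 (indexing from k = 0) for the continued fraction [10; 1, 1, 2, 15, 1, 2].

Using pₖ = aₖpₖ₋₁ + pₖ₋₂, qₖ = aₖqₖ₋₁ + qₖ₋₂ (with p₋₁=1, p₋₂=0, q₋₁=0, q₋₂=1):
  k=0: a=10, p=10, q=1
  k=1: a=1, p=11, q=1
  k=2: a=1, p=21, q=2
  k=3: a=2, p=53, q=5
  k=4: a=15, p=816, q=77

816/77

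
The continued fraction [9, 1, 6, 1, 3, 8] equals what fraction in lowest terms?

2527/256

Using pₖ = aₖpₖ₋₁ + pₖ₋₂ and qₖ = aₖqₖ₋₁ + qₖ₋₂:
  k=0: a=9, p=9, q=1
  k=1: a=1, p=10, q=1
  k=2: a=6, p=69, q=7
  k=3: a=1, p=79, q=8
  k=4: a=3, p=306, q=31
  k=5: a=8, p=2527, q=256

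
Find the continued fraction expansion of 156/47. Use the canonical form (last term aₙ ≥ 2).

[3; 3, 7, 2]

156 = 3×47 + 15
47 = 3×15 + 2
15 = 7×2 + 1
2 = 2×1 + 0  (stop)
So 156/47 = [3; 3, 7, 2].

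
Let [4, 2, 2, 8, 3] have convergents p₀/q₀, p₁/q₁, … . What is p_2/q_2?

22/5

Using pₖ = aₖpₖ₋₁ + pₖ₋₂, qₖ = aₖqₖ₋₁ + qₖ₋₂ (with p₋₁=1, p₋₂=0, q₋₁=0, q₋₂=1):
  k=0: a=4, p=4, q=1
  k=1: a=2, p=9, q=2
  k=2: a=2, p=22, q=5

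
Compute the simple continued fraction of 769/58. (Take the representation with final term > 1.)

769 = 13×58 + 15
58 = 3×15 + 13
15 = 1×13 + 2
13 = 6×2 + 1
2 = 2×1 + 0  (stop)
So 769/58 = [13; 3, 1, 6, 2].

[13; 3, 1, 6, 2]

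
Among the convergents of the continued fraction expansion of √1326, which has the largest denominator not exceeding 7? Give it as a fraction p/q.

182/5

√1326 = [36; 2, 2, 2, 2, 2, 72, …] (period length 6).
Convergents:
  p_0/q_0 = 36/1
  p_1/q_1 = 73/2
  p_2/q_2 = 182/5
  p_3/q_3 = 437/12
q_2 = 5 ≤ 7 < 12 = q_3, so the answer is 182/5.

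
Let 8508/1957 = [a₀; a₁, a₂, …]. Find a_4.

8508 = 4·1957 + 680   →  a_0 = 4
1957 = 2·680 + 597   →  a_1 = 2
680 = 1·597 + 83   →  a_2 = 1
597 = 7·83 + 16   →  a_3 = 7
83 = 5·16 + 3   →  a_4 = 5

5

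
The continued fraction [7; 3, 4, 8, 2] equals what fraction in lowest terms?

Fold from the inside: start with 2/1.
  8 + 1/2 = 17/2
  4 + 2/17 = 70/17
  3 + 17/70 = 227/70
  7 + 70/227 = 1659/227

1659/227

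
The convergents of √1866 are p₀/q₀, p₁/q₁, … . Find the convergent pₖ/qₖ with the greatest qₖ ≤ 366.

15551/360

√1866 = [43; 5, 14, 5, 86, …] (period length 4).
Convergents:
  p_0/q_0 = 43/1
  p_1/q_1 = 216/5
  p_2/q_2 = 3067/71
  p_3/q_3 = 15551/360
  p_4/q_4 = 1340453/31031
q_3 = 360 ≤ 366 < 31031 = q_4, so the answer is 15551/360.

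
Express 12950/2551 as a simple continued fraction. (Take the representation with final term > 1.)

[5; 13, 12, 5, 3]

12950 = 5×2551 + 195
2551 = 13×195 + 16
195 = 12×16 + 3
16 = 5×3 + 1
3 = 3×1 + 0  (stop)
So 12950/2551 = [5; 13, 12, 5, 3].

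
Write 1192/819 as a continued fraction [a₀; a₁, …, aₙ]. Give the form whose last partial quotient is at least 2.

[1; 2, 5, 9, 8]

1192 = 1*819 + 373
819 = 2*373 + 73
373 = 5*73 + 8
73 = 9*8 + 1
8 = 8*1 + 0  (stop)
So 1192/819 = [1; 2, 5, 9, 8].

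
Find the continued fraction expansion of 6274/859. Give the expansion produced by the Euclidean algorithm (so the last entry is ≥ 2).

6274 = 7·859 + 261
859 = 3·261 + 76
261 = 3·76 + 33
76 = 2·33 + 10
33 = 3·10 + 3
10 = 3·3 + 1
3 = 3·1 + 0  (stop)
So 6274/859 = [7; 3, 3, 2, 3, 3, 3].

[7; 3, 3, 2, 3, 3, 3]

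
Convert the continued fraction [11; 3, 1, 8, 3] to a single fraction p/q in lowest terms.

1227/109

Fold from the inside: start with 3/1.
  8 + 1/3 = 25/3
  1 + 3/25 = 28/25
  3 + 25/28 = 109/28
  11 + 28/109 = 1227/109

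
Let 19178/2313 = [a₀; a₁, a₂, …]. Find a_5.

7

19178 = 8·2313 + 674   →  a_0 = 8
2313 = 3·674 + 291   →  a_1 = 3
674 = 2·291 + 92   →  a_2 = 2
291 = 3·92 + 15   →  a_3 = 3
92 = 6·15 + 2   →  a_4 = 6
15 = 7·2 + 1   →  a_5 = 7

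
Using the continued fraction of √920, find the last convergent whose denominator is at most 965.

√920 = [30; 3, 60, …] (period length 2).
Convergents:
  p_0/q_0 = 30/1
  p_1/q_1 = 91/3
  p_2/q_2 = 5490/181
  p_3/q_3 = 16561/546
  p_4/q_4 = 999150/32941
q_3 = 546 ≤ 965 < 32941 = q_4, so the answer is 16561/546.

16561/546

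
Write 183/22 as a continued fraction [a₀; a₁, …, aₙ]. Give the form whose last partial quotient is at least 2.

[8; 3, 7]

183 = 8·22 + 7
22 = 3·7 + 1
7 = 7·1 + 0  (stop)
So 183/22 = [8; 3, 7].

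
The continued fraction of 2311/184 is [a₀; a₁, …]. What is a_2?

1

2311 = 12·184 + 103   →  a_0 = 12
184 = 1·103 + 81   →  a_1 = 1
103 = 1·81 + 22   →  a_2 = 1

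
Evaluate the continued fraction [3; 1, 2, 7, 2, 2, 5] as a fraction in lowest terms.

2308/627

Fold from the inside: start with 5/1.
  2 + 1/5 = 11/5
  2 + 5/11 = 27/11
  7 + 11/27 = 200/27
  2 + 27/200 = 427/200
  1 + 200/427 = 627/427
  3 + 427/627 = 2308/627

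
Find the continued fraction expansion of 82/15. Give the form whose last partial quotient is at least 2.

[5; 2, 7]

82 = 5×15 + 7
15 = 2×7 + 1
7 = 7×1 + 0  (stop)
So 82/15 = [5; 2, 7].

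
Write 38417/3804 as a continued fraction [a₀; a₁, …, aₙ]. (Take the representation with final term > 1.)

[10; 10, 11, 11, 3]

38417 = 10·3804 + 377
3804 = 10·377 + 34
377 = 11·34 + 3
34 = 11·3 + 1
3 = 3·1 + 0  (stop)
So 38417/3804 = [10; 10, 11, 11, 3].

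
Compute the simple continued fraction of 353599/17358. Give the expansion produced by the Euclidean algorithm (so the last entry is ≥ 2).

353599 = 20×17358 + 6439
17358 = 2×6439 + 4480
6439 = 1×4480 + 1959
4480 = 2×1959 + 562
1959 = 3×562 + 273
562 = 2×273 + 16
273 = 17×16 + 1
16 = 16×1 + 0  (stop)
So 353599/17358 = [20; 2, 1, 2, 3, 2, 17, 16].

[20; 2, 1, 2, 3, 2, 17, 16]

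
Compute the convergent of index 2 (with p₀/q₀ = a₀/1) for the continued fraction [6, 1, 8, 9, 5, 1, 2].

Using pₖ = aₖpₖ₋₁ + pₖ₋₂, qₖ = aₖqₖ₋₁ + qₖ₋₂ (with p₋₁=1, p₋₂=0, q₋₁=0, q₋₂=1):
  k=0: a=6, p=6, q=1
  k=1: a=1, p=7, q=1
  k=2: a=8, p=62, q=9

62/9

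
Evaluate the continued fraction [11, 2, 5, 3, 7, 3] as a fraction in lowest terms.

9200/803

Fold from the inside: start with 3/1.
  7 + 1/3 = 22/3
  3 + 3/22 = 69/22
  5 + 22/69 = 367/69
  2 + 69/367 = 803/367
  11 + 367/803 = 9200/803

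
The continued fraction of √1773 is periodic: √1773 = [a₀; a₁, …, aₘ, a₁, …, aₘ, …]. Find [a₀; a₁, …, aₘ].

[42; 9, 2, 1, 8, 1, 2, 9, 84]

a₀ = ⌊√1773⌋ = 42.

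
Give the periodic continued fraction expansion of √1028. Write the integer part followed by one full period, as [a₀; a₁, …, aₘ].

[32; 16, 64]

a₀ = ⌊√1028⌋ = 32.
With m₀=0, d₀=1 and mₖ₊₁ = dₖaₖ − mₖ, dₖ₊₁ = (n − mₖ₊₁²)/dₖ, aₖ₊₁ = ⌊(a₀+mₖ₊₁)/dₖ₊₁⌋:
  k=1: m=32, d=4, a=16
  k=2: m=32, d=1, a=64
d=1 and a=2a₀=64 at k=2, so the next step gives (m, d) = (32, 4) again — its k=1 value — and the period has length 2.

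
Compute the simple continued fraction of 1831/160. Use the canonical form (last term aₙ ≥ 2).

[11; 2, 3, 1, 17]

1831 = 11×160 + 71
160 = 2×71 + 18
71 = 3×18 + 17
18 = 1×17 + 1
17 = 17×1 + 0  (stop)
So 1831/160 = [11; 2, 3, 1, 17].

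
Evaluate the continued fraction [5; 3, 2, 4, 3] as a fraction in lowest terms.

529/100

Fold from the inside: start with 3/1.
  4 + 1/3 = 13/3
  2 + 3/13 = 29/13
  3 + 13/29 = 100/29
  5 + 29/100 = 529/100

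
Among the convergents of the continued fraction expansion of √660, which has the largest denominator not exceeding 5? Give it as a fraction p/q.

77/3

√660 = [25; 1, 2, 4, 2, 1, 50, …] (period length 6).
Convergents:
  p_0/q_0 = 25/1
  p_1/q_1 = 26/1
  p_2/q_2 = 77/3
  p_3/q_3 = 334/13
q_2 = 3 ≤ 5 < 13 = q_3, so the answer is 77/3.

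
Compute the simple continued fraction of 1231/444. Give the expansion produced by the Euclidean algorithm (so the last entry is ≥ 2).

[2; 1, 3, 2, 1, 1, 9, 2]

1231 = 2×444 + 343
444 = 1×343 + 101
343 = 3×101 + 40
101 = 2×40 + 21
40 = 1×21 + 19
21 = 1×19 + 2
19 = 9×2 + 1
2 = 2×1 + 0  (stop)
So 1231/444 = [2; 1, 3, 2, 1, 1, 9, 2].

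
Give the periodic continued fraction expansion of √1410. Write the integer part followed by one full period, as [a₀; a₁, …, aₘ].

[37; 1, 1, 4, 1, 1, 74]

a₀ = ⌊√1410⌋ = 37.
With m₀=0, d₀=1 and mₖ₊₁ = dₖaₖ − mₖ, dₖ₊₁ = (n − mₖ₊₁²)/dₖ, aₖ₊₁ = ⌊(a₀+mₖ₊₁)/dₖ₊₁⌋:
  k=1: m=37, d=41, a=1
  k=2: m=4, d=34, a=1
  k=3: m=30, d=15, a=4
  k=4: m=30, d=34, a=1
  k=5: m=4, d=41, a=1
  k=6: m=37, d=1, a=74
d=1 and a=2a₀=74 at k=6, so the next step gives (m, d) = (37, 41) again — its k=1 value — and the period has length 6.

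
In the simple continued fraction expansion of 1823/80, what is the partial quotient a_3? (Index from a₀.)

1823 = 22·80 + 63   →  a_0 = 22
80 = 1·63 + 17   →  a_1 = 1
63 = 3·17 + 12   →  a_2 = 3
17 = 1·12 + 5   →  a_3 = 1

1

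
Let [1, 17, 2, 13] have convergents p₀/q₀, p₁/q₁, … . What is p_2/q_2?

Using pₖ = aₖpₖ₋₁ + pₖ₋₂, qₖ = aₖqₖ₋₁ + qₖ₋₂ (with p₋₁=1, p₋₂=0, q₋₁=0, q₋₂=1):
  k=0: a=1, p=1, q=1
  k=1: a=17, p=18, q=17
  k=2: a=2, p=37, q=35

37/35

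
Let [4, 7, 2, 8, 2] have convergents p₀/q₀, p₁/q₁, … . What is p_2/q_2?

Using pₖ = aₖpₖ₋₁ + pₖ₋₂, qₖ = aₖqₖ₋₁ + qₖ₋₂ (with p₋₁=1, p₋₂=0, q₋₁=0, q₋₂=1):
  k=0: a=4, p=4, q=1
  k=1: a=7, p=29, q=7
  k=2: a=2, p=62, q=15

62/15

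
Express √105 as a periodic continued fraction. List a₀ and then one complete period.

a₀ = ⌊√105⌋ = 10.
With m₀=0, d₀=1 and mₖ₊₁ = dₖaₖ − mₖ, dₖ₊₁ = (n − mₖ₊₁²)/dₖ, aₖ₊₁ = ⌊(a₀+mₖ₊₁)/dₖ₊₁⌋:
  k=1: m=10, d=5, a=4
  k=2: m=10, d=1, a=20
d=1 and a=2a₀=20 at k=2, so the next step gives (m, d) = (10, 5) again — its k=1 value — and the period has length 2.

[10; 4, 20]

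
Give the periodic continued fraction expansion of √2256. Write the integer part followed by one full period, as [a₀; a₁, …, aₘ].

[47; 2, 94]

a₀ = ⌊√2256⌋ = 47.
With m₀=0, d₀=1 and mₖ₊₁ = dₖaₖ − mₖ, dₖ₊₁ = (n − mₖ₊₁²)/dₖ, aₖ₊₁ = ⌊(a₀+mₖ₊₁)/dₖ₊₁⌋:
  k=1: m=47, d=47, a=2
  k=2: m=47, d=1, a=94
d=1 and a=2a₀=94 at k=2, so the next step gives (m, d) = (47, 47) again — its k=1 value — and the period has length 2.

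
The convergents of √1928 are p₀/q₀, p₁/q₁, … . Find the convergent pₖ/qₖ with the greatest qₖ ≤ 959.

41977/956

√1928 = [43; 1, 9, 1, 86, …] (period length 4).
Convergents:
  p_0/q_0 = 43/1
  p_1/q_1 = 44/1
  p_2/q_2 = 439/10
  p_3/q_3 = 483/11
  p_4/q_4 = 41977/956
  p_5/q_5 = 42460/967
q_4 = 956 ≤ 959 < 967 = q_5, so the answer is 41977/956.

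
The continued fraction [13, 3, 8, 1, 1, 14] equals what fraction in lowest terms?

Fold from the inside: start with 14/1.
  1 + 1/14 = 15/14
  1 + 14/15 = 29/15
  8 + 15/29 = 247/29
  3 + 29/247 = 770/247
  13 + 247/770 = 10257/770

10257/770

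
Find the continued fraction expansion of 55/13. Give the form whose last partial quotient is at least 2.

55 = 4*13 + 3
13 = 4*3 + 1
3 = 3*1 + 0  (stop)
So 55/13 = [4; 4, 3].

[4; 4, 3]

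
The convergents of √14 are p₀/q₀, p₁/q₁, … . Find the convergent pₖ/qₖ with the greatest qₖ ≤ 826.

√14 = [3; 1, 2, 1, 6, …] (period length 4).
Convergents:
  p_0/q_0 = 3/1
  p_1/q_1 = 4/1
  p_2/q_2 = 11/3
  p_3/q_3 = 15/4
  p_4/q_4 = 101/27
  p_5/q_5 = 116/31
  p_6/q_6 = 333/89
  p_7/q_7 = 449/120
  p_8/q_8 = 3027/809
  p_9/q_9 = 3476/929
q_8 = 809 ≤ 826 < 929 = q_9, so the answer is 3027/809.

3027/809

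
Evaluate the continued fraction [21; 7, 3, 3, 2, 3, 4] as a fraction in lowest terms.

Fold from the inside: start with 4/1.
  3 + 1/4 = 13/4
  2 + 4/13 = 30/13
  3 + 13/30 = 103/30
  3 + 30/103 = 339/103
  7 + 103/339 = 2476/339
  21 + 339/2476 = 52335/2476

52335/2476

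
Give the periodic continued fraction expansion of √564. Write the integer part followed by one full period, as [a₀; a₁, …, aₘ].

a₀ = ⌊√564⌋ = 23.
With m₀=0, d₀=1 and mₖ₊₁ = dₖaₖ − mₖ, dₖ₊₁ = (n − mₖ₊₁²)/dₖ, aₖ₊₁ = ⌊(a₀+mₖ₊₁)/dₖ₊₁⌋:
  k=1: m=23, d=35, a=1
  k=2: m=12, d=12, a=2
  k=3: m=12, d=35, a=1
  k=4: m=23, d=1, a=46
d=1 and a=2a₀=46 at k=4, so the next step gives (m, d) = (23, 35) again — its k=1 value — and the period has length 4.

[23; 1, 2, 1, 46]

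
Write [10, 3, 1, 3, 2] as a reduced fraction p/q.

349/34

Fold from the inside: start with 2/1.
  3 + 1/2 = 7/2
  1 + 2/7 = 9/7
  3 + 7/9 = 34/9
  10 + 9/34 = 349/34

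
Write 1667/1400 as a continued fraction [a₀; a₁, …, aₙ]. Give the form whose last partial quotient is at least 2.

1667 = 1*1400 + 267
1400 = 5*267 + 65
267 = 4*65 + 7
65 = 9*7 + 2
7 = 3*2 + 1
2 = 2*1 + 0  (stop)
So 1667/1400 = [1; 5, 4, 9, 3, 2].

[1; 5, 4, 9, 3, 2]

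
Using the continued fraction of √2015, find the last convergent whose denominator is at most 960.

36315/809

√2015 = [44; 1, 7, 1, 88, …] (period length 4).
Convergents:
  p_0/q_0 = 44/1
  p_1/q_1 = 45/1
  p_2/q_2 = 359/8
  p_3/q_3 = 404/9
  p_4/q_4 = 35911/800
  p_5/q_5 = 36315/809
  p_6/q_6 = 290116/6463
q_5 = 809 ≤ 960 < 6463 = q_6, so the answer is 36315/809.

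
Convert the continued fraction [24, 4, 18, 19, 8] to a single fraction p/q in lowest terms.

271586/11201

Using pₖ = aₖpₖ₋₁ + pₖ₋₂ and qₖ = aₖqₖ₋₁ + qₖ₋₂:
  k=0: a=24, p=24, q=1
  k=1: a=4, p=97, q=4
  k=2: a=18, p=1770, q=73
  k=3: a=19, p=33727, q=1391
  k=4: a=8, p=271586, q=11201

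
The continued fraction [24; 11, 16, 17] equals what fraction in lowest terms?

72753/3020

Using pₖ = aₖpₖ₋₁ + pₖ₋₂ and qₖ = aₖqₖ₋₁ + qₖ₋₂:
  k=0: a=24, p=24, q=1
  k=1: a=11, p=265, q=11
  k=2: a=16, p=4264, q=177
  k=3: a=17, p=72753, q=3020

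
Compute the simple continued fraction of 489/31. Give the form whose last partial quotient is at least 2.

489 = 15*31 + 24
31 = 1*24 + 7
24 = 3*7 + 3
7 = 2*3 + 1
3 = 3*1 + 0  (stop)
So 489/31 = [15; 1, 3, 2, 3].

[15; 1, 3, 2, 3]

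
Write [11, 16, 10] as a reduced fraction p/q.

1781/161

Using pₖ = aₖpₖ₋₁ + pₖ₋₂ and qₖ = aₖqₖ₋₁ + qₖ₋₂:
  k=0: a=11, p=11, q=1
  k=1: a=16, p=177, q=16
  k=2: a=10, p=1781, q=161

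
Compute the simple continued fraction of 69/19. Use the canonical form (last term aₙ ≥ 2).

[3; 1, 1, 1, 2, 2]

69 = 3·19 + 12
19 = 1·12 + 7
12 = 1·7 + 5
7 = 1·5 + 2
5 = 2·2 + 1
2 = 2·1 + 0  (stop)
So 69/19 = [3; 1, 1, 1, 2, 2].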